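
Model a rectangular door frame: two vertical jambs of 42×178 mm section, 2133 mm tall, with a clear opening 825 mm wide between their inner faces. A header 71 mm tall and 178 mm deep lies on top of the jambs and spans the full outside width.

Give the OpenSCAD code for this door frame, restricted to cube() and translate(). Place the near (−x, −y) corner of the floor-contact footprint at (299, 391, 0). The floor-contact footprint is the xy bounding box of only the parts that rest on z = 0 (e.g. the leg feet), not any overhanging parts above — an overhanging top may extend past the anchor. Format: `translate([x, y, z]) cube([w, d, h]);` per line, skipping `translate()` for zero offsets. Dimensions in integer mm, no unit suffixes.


translate([299, 391, 0]) cube([42, 178, 2133]);
translate([1166, 391, 0]) cube([42, 178, 2133]);
translate([299, 391, 2133]) cube([909, 178, 71]);


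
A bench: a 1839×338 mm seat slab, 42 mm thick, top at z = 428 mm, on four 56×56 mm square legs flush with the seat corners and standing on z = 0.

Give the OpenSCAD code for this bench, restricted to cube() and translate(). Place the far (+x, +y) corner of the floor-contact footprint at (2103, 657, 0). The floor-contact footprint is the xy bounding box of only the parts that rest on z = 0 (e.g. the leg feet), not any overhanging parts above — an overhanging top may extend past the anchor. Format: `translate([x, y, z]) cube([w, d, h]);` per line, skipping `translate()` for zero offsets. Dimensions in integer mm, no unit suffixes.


// leg_h = 428 − 42 = 386
translate([264, 319, 386]) cube([1839, 338, 42]);
translate([264, 319, 0]) cube([56, 56, 386]);
translate([264, 601, 0]) cube([56, 56, 386]);
translate([2047, 319, 0]) cube([56, 56, 386]);
translate([2047, 601, 0]) cube([56, 56, 386]);


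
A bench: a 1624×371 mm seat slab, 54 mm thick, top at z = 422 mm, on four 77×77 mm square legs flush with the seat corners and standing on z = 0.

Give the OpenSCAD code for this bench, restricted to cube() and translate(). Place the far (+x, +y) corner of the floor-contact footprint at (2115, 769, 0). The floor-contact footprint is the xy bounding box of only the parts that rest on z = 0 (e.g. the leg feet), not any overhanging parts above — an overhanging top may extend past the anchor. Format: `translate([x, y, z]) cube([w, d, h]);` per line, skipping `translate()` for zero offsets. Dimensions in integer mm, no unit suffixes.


// leg_h = 422 − 54 = 368
translate([491, 398, 368]) cube([1624, 371, 54]);
translate([491, 398, 0]) cube([77, 77, 368]);
translate([491, 692, 0]) cube([77, 77, 368]);
translate([2038, 398, 0]) cube([77, 77, 368]);
translate([2038, 692, 0]) cube([77, 77, 368]);


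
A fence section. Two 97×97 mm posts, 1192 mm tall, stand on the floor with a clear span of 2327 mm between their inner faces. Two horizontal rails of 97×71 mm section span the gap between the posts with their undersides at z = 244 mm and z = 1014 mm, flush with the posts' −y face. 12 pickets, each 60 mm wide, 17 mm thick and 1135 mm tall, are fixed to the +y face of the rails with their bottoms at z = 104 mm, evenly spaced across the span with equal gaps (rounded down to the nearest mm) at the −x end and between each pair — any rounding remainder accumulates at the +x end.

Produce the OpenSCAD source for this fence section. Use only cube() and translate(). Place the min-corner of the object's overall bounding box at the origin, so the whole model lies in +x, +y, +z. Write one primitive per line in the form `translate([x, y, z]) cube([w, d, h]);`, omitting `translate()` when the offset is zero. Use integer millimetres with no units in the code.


cube([97, 97, 1192]);
translate([2424, 0, 0]) cube([97, 97, 1192]);
translate([97, 0, 244]) cube([2327, 97, 71]);
translate([97, 0, 1014]) cube([2327, 97, 71]);
translate([220, 97, 104]) cube([60, 17, 1135]);
translate([403, 97, 104]) cube([60, 17, 1135]);
translate([586, 97, 104]) cube([60, 17, 1135]);
translate([769, 97, 104]) cube([60, 17, 1135]);
translate([952, 97, 104]) cube([60, 17, 1135]);
translate([1135, 97, 104]) cube([60, 17, 1135]);
translate([1318, 97, 104]) cube([60, 17, 1135]);
translate([1501, 97, 104]) cube([60, 17, 1135]);
translate([1684, 97, 104]) cube([60, 17, 1135]);
translate([1867, 97, 104]) cube([60, 17, 1135]);
translate([2050, 97, 104]) cube([60, 17, 1135]);
translate([2233, 97, 104]) cube([60, 17, 1135]);


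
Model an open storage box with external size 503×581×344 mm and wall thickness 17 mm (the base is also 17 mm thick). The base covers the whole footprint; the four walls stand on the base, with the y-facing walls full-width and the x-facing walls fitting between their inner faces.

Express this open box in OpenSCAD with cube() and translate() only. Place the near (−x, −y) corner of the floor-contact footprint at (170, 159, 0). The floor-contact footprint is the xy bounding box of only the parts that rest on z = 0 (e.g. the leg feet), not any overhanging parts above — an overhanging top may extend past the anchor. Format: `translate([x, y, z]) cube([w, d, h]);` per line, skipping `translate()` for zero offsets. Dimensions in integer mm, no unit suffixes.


translate([170, 159, 0]) cube([503, 581, 17]);
translate([170, 159, 17]) cube([503, 17, 327]);
translate([170, 723, 17]) cube([503, 17, 327]);
translate([170, 176, 17]) cube([17, 547, 327]);
translate([656, 176, 17]) cube([17, 547, 327]);


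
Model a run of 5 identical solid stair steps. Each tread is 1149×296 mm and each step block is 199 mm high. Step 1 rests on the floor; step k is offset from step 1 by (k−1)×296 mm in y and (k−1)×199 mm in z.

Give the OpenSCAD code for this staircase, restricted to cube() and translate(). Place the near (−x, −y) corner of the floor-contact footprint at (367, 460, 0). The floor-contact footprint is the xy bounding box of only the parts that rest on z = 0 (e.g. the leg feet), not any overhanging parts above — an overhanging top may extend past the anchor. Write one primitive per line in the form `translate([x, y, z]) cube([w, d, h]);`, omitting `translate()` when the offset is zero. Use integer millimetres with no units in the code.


translate([367, 460, 0]) cube([1149, 296, 199]);
translate([367, 756, 199]) cube([1149, 296, 199]);
translate([367, 1052, 398]) cube([1149, 296, 199]);
translate([367, 1348, 597]) cube([1149, 296, 199]);
translate([367, 1644, 796]) cube([1149, 296, 199]);


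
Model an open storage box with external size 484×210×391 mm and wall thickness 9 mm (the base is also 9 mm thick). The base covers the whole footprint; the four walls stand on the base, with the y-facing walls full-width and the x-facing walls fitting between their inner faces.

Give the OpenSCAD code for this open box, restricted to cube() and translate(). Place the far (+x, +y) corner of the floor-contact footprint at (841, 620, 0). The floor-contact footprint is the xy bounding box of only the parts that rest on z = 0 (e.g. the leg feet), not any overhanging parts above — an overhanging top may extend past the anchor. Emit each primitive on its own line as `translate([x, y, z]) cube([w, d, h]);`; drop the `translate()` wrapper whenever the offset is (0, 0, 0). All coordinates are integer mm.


translate([357, 410, 0]) cube([484, 210, 9]);
translate([357, 410, 9]) cube([484, 9, 382]);
translate([357, 611, 9]) cube([484, 9, 382]);
translate([357, 419, 9]) cube([9, 192, 382]);
translate([832, 419, 9]) cube([9, 192, 382]);


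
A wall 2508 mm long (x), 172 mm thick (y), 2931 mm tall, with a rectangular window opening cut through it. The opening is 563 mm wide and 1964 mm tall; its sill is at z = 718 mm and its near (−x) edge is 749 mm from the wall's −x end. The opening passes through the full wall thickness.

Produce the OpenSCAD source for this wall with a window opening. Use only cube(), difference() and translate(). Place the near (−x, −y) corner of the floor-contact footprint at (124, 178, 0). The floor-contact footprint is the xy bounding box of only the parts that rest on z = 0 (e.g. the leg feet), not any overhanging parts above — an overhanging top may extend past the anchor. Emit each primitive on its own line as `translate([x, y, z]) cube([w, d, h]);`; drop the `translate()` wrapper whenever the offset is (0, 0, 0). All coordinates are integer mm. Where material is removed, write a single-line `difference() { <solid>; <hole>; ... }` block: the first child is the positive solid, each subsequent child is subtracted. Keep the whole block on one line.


difference() { translate([124, 178, 0]) cube([2508, 172, 2931]); translate([873, 178, 718]) cube([563, 172, 1964]); }


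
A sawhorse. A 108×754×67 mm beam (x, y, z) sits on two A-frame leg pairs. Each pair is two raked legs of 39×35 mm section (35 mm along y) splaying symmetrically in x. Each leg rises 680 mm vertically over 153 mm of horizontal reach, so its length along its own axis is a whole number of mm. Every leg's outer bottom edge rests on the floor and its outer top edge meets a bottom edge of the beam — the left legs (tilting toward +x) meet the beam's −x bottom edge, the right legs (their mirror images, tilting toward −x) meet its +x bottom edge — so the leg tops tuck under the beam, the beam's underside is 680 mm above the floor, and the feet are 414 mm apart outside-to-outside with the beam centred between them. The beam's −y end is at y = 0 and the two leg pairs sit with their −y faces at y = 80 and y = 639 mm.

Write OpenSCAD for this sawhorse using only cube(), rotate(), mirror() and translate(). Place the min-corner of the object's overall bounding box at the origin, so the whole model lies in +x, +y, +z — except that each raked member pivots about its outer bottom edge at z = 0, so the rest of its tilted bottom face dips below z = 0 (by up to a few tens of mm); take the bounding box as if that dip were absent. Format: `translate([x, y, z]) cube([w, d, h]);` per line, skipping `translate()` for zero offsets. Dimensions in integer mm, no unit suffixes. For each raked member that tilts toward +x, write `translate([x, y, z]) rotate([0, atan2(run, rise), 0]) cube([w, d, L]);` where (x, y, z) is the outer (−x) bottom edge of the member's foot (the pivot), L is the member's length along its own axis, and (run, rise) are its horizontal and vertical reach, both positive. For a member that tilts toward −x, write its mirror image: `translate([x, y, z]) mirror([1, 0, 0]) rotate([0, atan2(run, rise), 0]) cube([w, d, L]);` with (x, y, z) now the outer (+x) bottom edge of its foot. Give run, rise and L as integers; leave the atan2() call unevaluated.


// leg length = √(153² + 680²) = 697
// right-leg outer foot x = 2·153 + 108 = 414
// beam min-corner = (153, 0, 680)
translate([153, 0, 680]) cube([108, 754, 67]);
translate([0, 80, 0]) rotate([0, atan2(153, 680), 0]) cube([39, 35, 697]);
translate([414, 80, 0]) mirror([1, 0, 0]) rotate([0, atan2(153, 680), 0]) cube([39, 35, 697]);
translate([0, 639, 0]) rotate([0, atan2(153, 680), 0]) cube([39, 35, 697]);
translate([414, 639, 0]) mirror([1, 0, 0]) rotate([0, atan2(153, 680), 0]) cube([39, 35, 697]);


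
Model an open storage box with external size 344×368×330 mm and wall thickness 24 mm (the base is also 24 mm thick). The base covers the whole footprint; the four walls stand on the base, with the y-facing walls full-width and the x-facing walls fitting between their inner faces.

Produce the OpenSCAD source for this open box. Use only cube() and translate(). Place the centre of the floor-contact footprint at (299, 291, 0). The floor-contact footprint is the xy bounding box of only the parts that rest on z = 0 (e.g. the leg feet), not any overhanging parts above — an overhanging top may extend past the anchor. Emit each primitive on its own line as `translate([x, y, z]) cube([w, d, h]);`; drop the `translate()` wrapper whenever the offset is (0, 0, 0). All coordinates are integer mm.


translate([127, 107, 0]) cube([344, 368, 24]);
translate([127, 107, 24]) cube([344, 24, 306]);
translate([127, 451, 24]) cube([344, 24, 306]);
translate([127, 131, 24]) cube([24, 320, 306]);
translate([447, 131, 24]) cube([24, 320, 306]);


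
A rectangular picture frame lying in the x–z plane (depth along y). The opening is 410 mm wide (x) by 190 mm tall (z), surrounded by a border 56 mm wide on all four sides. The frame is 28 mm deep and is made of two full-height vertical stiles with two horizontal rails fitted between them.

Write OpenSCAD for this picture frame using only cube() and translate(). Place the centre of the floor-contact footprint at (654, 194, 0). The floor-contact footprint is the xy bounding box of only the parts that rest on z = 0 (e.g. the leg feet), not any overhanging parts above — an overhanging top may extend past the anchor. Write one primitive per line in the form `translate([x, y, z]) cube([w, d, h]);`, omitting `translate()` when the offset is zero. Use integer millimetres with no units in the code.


translate([393, 180, 0]) cube([56, 28, 302]);
translate([859, 180, 0]) cube([56, 28, 302]);
translate([449, 180, 0]) cube([410, 28, 56]);
translate([449, 180, 246]) cube([410, 28, 56]);


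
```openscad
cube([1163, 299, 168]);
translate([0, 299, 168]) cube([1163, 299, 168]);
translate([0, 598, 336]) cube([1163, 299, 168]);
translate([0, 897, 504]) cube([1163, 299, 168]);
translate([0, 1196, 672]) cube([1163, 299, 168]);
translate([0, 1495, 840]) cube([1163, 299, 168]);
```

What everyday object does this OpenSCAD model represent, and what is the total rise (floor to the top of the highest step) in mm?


A staircase. The total rise is 1008 mm.

6 identical blocks, each offset up and back from the previous — a staircase. Each step is 168 mm tall and there are 6 of them, so the total rise is 6 × 168 = 1008 mm.


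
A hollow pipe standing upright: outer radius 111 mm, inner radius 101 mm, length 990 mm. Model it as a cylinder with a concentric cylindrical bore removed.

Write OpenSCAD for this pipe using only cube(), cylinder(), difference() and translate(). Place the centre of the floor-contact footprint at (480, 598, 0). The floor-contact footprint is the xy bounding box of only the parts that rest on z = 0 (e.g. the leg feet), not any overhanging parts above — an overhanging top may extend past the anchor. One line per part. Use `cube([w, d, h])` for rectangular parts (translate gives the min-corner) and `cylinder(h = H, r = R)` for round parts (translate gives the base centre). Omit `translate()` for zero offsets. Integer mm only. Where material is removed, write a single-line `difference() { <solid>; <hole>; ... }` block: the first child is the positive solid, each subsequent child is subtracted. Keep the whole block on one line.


difference() { translate([480, 598, 0]) cylinder(h = 990, r = 111); translate([480, 598, 0]) cylinder(h = 990, r = 101); }


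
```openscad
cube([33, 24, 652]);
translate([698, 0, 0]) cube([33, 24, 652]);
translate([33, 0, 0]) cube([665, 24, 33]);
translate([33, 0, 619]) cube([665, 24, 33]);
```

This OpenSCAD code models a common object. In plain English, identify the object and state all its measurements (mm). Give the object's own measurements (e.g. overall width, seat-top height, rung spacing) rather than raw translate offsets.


A rectangular picture frame lying in the x–z plane (depth along y). The opening is 665 mm wide (x) by 586 mm tall (z), surrounded by a border 33 mm wide on all four sides. The frame is 24 mm deep and is made of two full-height vertical stiles with two horizontal rails fitted between them.


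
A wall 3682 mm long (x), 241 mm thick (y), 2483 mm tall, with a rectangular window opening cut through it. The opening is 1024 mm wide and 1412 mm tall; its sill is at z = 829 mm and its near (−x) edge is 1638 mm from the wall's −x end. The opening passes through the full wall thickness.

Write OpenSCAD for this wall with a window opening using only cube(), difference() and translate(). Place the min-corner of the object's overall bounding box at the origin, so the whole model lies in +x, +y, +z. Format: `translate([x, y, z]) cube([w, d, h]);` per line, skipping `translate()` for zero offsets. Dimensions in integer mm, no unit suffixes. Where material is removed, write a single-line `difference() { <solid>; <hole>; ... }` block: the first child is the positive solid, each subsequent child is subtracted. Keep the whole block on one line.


difference() { cube([3682, 241, 2483]); translate([1638, 0, 829]) cube([1024, 241, 1412]); }


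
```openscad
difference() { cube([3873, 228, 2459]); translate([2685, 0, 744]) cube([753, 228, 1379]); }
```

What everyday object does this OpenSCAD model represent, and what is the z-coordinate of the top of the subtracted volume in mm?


A wall with a window opening. The window head height is 2123 mm.

A wall with a rectangular opening subtracted — a window. Sill at z = 744, opening 1379 mm tall, so the head is at 744 + 1379 = 2123 mm.


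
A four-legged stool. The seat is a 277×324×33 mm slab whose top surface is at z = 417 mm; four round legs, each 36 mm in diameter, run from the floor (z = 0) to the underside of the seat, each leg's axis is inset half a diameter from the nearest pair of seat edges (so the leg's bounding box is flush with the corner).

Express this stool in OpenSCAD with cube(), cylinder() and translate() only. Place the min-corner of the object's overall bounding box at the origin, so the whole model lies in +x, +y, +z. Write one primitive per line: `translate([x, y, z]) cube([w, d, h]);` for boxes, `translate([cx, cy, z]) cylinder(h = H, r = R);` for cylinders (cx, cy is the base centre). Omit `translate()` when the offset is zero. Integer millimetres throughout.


translate([0, 0, 384]) cube([277, 324, 33]);
translate([18, 18, 0]) cylinder(h = 384, r = 18);
translate([259, 18, 0]) cylinder(h = 384, r = 18);
translate([18, 306, 0]) cylinder(h = 384, r = 18);
translate([259, 306, 0]) cylinder(h = 384, r = 18);


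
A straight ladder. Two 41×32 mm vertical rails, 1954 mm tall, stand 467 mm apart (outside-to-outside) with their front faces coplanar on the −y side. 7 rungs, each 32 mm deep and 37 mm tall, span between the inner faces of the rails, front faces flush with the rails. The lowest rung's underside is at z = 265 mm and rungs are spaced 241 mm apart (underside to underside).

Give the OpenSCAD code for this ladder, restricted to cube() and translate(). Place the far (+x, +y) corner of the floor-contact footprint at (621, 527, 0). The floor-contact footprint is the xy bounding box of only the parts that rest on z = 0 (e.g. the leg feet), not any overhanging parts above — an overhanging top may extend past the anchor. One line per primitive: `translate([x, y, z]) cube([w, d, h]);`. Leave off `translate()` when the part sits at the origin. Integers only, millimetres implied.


// rung span = 467 - 2*41 = 385
// rung[k] z = 265 + k*241
translate([154, 495, 0]) cube([41, 32, 1954]);
translate([580, 495, 0]) cube([41, 32, 1954]);
translate([195, 495, 265]) cube([385, 32, 37]);
translate([195, 495, 506]) cube([385, 32, 37]);
translate([195, 495, 747]) cube([385, 32, 37]);
translate([195, 495, 988]) cube([385, 32, 37]);
translate([195, 495, 1229]) cube([385, 32, 37]);
translate([195, 495, 1470]) cube([385, 32, 37]);
translate([195, 495, 1711]) cube([385, 32, 37]);


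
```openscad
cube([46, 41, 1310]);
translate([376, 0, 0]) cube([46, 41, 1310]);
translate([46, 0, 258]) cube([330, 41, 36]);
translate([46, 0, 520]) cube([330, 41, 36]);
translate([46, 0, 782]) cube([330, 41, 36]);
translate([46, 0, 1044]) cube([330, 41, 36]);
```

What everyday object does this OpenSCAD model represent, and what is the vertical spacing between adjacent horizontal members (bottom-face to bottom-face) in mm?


A ladder. The rung spacing is 262 mm.

Two tall 46×41 posts with 4 short bars between them — a ladder. Adjacent rungs sit at z = 258 and z = 520, so the spacing is 520 − 258 = 262 mm.


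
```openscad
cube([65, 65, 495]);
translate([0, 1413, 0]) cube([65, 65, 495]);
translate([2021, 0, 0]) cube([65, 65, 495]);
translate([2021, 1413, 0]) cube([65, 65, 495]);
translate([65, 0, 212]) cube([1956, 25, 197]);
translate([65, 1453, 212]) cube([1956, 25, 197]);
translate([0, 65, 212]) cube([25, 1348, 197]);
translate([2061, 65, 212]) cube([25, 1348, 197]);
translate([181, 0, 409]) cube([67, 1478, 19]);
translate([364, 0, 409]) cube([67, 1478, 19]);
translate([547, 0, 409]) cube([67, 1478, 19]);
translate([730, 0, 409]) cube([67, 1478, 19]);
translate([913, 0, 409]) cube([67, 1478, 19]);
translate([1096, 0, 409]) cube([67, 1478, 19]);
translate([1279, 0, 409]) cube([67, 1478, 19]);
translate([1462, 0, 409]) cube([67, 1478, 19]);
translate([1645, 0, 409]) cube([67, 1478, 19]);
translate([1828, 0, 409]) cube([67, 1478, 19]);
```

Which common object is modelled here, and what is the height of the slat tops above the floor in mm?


A bed frame. The slat-top height is 428 mm.

Four posts, four rails, and a row of slats — a bed frame. Slats sit on the rails at z = 212 + 197 = 409; with slat thickness 19, the top is 428 mm.


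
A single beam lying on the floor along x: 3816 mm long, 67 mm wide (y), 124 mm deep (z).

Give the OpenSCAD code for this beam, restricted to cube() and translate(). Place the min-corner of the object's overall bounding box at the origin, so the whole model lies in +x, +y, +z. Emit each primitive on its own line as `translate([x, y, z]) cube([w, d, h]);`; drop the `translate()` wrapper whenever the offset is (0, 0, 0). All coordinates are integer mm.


cube([3816, 67, 124]);


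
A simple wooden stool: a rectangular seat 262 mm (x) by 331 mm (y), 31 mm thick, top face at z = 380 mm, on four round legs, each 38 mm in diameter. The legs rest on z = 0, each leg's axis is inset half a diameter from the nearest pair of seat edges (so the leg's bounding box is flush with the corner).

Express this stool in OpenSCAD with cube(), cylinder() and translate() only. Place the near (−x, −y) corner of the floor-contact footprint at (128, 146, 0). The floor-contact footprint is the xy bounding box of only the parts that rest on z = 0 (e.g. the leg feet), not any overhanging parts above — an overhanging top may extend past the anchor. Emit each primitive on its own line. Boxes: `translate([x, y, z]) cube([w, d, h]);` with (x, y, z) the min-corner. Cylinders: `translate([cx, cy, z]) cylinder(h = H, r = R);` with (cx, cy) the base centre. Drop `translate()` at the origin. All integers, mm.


translate([128, 146, 349]) cube([262, 331, 31]);
translate([147, 165, 0]) cylinder(h = 349, r = 19);
translate([371, 165, 0]) cylinder(h = 349, r = 19);
translate([147, 458, 0]) cylinder(h = 349, r = 19);
translate([371, 458, 0]) cylinder(h = 349, r = 19);


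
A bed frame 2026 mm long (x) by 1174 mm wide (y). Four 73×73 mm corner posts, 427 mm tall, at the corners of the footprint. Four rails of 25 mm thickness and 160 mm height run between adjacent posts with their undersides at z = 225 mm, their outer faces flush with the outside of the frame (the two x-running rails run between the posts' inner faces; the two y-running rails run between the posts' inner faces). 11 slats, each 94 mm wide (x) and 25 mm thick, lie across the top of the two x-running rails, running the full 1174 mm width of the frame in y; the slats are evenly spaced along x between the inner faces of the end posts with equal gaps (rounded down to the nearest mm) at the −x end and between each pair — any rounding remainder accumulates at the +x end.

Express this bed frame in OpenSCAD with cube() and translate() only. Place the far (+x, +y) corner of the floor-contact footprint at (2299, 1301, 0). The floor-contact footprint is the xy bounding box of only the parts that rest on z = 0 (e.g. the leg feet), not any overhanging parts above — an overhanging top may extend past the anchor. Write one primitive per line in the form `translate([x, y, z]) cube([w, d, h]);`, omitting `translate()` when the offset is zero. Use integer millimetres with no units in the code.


translate([273, 127, 0]) cube([73, 73, 427]);
translate([273, 1228, 0]) cube([73, 73, 427]);
translate([2226, 127, 0]) cube([73, 73, 427]);
translate([2226, 1228, 0]) cube([73, 73, 427]);
translate([346, 127, 225]) cube([1880, 25, 160]);
translate([346, 1276, 225]) cube([1880, 25, 160]);
translate([273, 200, 225]) cube([25, 1028, 160]);
translate([2274, 200, 225]) cube([25, 1028, 160]);
translate([416, 127, 385]) cube([94, 1174, 25]);
translate([580, 127, 385]) cube([94, 1174, 25]);
translate([744, 127, 385]) cube([94, 1174, 25]);
translate([908, 127, 385]) cube([94, 1174, 25]);
translate([1072, 127, 385]) cube([94, 1174, 25]);
translate([1236, 127, 385]) cube([94, 1174, 25]);
translate([1400, 127, 385]) cube([94, 1174, 25]);
translate([1564, 127, 385]) cube([94, 1174, 25]);
translate([1728, 127, 385]) cube([94, 1174, 25]);
translate([1892, 127, 385]) cube([94, 1174, 25]);
translate([2056, 127, 385]) cube([94, 1174, 25]);


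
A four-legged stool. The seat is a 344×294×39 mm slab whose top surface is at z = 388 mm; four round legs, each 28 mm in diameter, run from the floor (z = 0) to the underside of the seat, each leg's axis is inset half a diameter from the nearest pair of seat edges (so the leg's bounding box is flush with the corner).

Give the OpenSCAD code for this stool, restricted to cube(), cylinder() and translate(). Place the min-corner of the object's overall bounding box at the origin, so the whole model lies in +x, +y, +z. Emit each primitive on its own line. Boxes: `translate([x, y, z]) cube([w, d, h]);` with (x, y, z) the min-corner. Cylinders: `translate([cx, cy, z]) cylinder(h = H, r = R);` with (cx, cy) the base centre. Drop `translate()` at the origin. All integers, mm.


translate([0, 0, 349]) cube([344, 294, 39]);
translate([14, 14, 0]) cylinder(h = 349, r = 14);
translate([330, 14, 0]) cylinder(h = 349, r = 14);
translate([14, 280, 0]) cylinder(h = 349, r = 14);
translate([330, 280, 0]) cylinder(h = 349, r = 14);


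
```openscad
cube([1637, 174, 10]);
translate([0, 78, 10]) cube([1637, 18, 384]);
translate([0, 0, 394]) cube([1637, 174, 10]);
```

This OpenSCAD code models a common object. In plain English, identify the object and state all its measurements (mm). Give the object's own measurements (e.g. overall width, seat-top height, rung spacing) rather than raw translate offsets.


An I-beam lying along x, 1637 mm long. Overall section height 404 mm. Two flanges 174 mm wide (y) and 10 mm thick, one on the floor and one at the top; a web 18 mm thick runs between them, centred on the flange width.


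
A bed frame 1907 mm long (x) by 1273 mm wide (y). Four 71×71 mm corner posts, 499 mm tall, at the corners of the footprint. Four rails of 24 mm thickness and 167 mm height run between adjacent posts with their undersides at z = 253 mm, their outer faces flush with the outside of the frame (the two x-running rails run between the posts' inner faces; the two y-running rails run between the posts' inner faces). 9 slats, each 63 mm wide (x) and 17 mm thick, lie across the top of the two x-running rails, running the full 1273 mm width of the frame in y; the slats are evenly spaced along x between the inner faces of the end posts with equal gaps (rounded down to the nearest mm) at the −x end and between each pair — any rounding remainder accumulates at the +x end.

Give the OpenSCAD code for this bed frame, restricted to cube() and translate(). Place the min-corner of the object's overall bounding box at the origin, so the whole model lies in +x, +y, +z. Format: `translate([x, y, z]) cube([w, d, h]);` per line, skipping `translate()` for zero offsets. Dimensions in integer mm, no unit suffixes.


cube([71, 71, 499]);
translate([0, 1202, 0]) cube([71, 71, 499]);
translate([1836, 0, 0]) cube([71, 71, 499]);
translate([1836, 1202, 0]) cube([71, 71, 499]);
translate([71, 0, 253]) cube([1765, 24, 167]);
translate([71, 1249, 253]) cube([1765, 24, 167]);
translate([0, 71, 253]) cube([24, 1131, 167]);
translate([1883, 71, 253]) cube([24, 1131, 167]);
translate([190, 0, 420]) cube([63, 1273, 17]);
translate([372, 0, 420]) cube([63, 1273, 17]);
translate([554, 0, 420]) cube([63, 1273, 17]);
translate([736, 0, 420]) cube([63, 1273, 17]);
translate([918, 0, 420]) cube([63, 1273, 17]);
translate([1100, 0, 420]) cube([63, 1273, 17]);
translate([1282, 0, 420]) cube([63, 1273, 17]);
translate([1464, 0, 420]) cube([63, 1273, 17]);
translate([1646, 0, 420]) cube([63, 1273, 17]);


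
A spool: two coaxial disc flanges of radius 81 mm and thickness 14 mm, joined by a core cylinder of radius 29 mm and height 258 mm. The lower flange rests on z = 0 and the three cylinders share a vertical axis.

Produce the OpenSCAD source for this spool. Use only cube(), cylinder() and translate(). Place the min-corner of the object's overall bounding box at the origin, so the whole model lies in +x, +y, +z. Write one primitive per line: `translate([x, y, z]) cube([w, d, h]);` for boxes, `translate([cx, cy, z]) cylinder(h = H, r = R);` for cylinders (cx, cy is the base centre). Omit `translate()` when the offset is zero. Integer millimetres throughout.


translate([81, 81, 0]) cylinder(h = 14, r = 81);
translate([81, 81, 14]) cylinder(h = 258, r = 29);
translate([81, 81, 272]) cylinder(h = 14, r = 81);


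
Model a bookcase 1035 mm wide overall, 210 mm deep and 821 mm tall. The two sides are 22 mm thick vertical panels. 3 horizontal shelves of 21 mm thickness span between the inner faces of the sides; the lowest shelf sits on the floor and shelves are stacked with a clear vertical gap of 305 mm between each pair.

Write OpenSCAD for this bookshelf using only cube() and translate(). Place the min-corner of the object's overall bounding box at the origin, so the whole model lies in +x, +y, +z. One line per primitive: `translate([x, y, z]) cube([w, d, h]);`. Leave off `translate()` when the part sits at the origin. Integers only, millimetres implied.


cube([22, 210, 821]);
translate([1013, 0, 0]) cube([22, 210, 821]);
translate([22, 0, 0]) cube([991, 210, 21]);
translate([22, 0, 326]) cube([991, 210, 21]);
translate([22, 0, 652]) cube([991, 210, 21]);


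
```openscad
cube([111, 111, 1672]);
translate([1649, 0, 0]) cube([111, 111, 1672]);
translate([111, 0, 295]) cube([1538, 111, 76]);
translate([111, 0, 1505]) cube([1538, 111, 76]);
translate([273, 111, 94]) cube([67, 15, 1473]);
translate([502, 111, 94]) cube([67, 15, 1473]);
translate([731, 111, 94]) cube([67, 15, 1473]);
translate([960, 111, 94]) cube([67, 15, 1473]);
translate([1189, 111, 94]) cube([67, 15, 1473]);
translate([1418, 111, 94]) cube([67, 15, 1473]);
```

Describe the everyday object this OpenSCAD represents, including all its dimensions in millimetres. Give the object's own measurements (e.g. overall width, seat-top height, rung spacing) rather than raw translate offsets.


A fence section. Two 111×111 mm posts, 1672 mm tall, stand on the floor with a clear span of 1538 mm between their inner faces. Two horizontal rails of 111×76 mm section span the gap between the posts with their undersides at z = 295 mm and z = 1505 mm, flush with the posts' −y face. 6 pickets, each 67 mm wide, 15 mm thick and 1473 mm tall, are fixed to the +y face of the rails with their bottoms at z = 94 mm, spaced across the span with a 162 mm gap after the −x post and between neighbouring pickets, with 164 mm left before the +x post.


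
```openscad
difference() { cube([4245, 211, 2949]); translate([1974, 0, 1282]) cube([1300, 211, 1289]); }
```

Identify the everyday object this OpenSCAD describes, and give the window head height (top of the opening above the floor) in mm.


A wall with a window opening. The window head height is 2571 mm.

A wall with a rectangular opening subtracted — a window. Sill at z = 1282, opening 1289 mm tall, so the head is at 1282 + 1289 = 2571 mm.


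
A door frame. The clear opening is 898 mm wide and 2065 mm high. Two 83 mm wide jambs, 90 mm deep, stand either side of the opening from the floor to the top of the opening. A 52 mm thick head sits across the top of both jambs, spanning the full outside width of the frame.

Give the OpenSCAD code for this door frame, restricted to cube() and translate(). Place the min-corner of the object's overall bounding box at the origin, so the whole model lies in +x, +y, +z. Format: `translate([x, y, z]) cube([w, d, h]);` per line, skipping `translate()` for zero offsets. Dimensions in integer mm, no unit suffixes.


cube([83, 90, 2065]);
translate([981, 0, 0]) cube([83, 90, 2065]);
translate([0, 0, 2065]) cube([1064, 90, 52]);


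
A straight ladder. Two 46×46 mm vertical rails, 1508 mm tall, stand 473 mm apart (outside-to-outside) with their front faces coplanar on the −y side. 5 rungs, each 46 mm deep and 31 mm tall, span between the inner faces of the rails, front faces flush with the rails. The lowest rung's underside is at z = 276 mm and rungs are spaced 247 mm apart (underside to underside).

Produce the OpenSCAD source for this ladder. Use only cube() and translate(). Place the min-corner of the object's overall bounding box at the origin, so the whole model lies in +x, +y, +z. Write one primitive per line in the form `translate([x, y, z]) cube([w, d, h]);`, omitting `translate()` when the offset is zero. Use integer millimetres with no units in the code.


// rung span = 473 - 2*46 = 381
// rung[k] z = 276 + k*247
cube([46, 46, 1508]);
translate([427, 0, 0]) cube([46, 46, 1508]);
translate([46, 0, 276]) cube([381, 46, 31]);
translate([46, 0, 523]) cube([381, 46, 31]);
translate([46, 0, 770]) cube([381, 46, 31]);
translate([46, 0, 1017]) cube([381, 46, 31]);
translate([46, 0, 1264]) cube([381, 46, 31]);


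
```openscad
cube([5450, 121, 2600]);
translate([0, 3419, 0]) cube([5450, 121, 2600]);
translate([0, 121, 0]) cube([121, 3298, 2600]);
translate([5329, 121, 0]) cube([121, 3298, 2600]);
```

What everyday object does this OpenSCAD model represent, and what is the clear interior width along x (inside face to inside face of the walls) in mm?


A house (or room) frame. The interior width is 5208 mm.

Four 2600 mm walls enclosing a rectangle with no floor or roof — a room or house frame. Outside width is 5450 mm and wall thickness is 121 mm, so the interior width is 5450 − 2 × 121 = 5208 mm.


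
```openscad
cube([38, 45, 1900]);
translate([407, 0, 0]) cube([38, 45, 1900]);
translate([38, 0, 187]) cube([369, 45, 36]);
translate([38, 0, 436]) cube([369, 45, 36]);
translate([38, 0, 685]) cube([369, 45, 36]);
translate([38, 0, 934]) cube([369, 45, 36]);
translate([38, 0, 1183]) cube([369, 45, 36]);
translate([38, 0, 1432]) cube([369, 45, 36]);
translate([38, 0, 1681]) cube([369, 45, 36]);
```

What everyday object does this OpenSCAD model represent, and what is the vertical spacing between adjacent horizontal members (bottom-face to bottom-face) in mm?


A ladder. The rung spacing is 249 mm.

Two tall 38×45 posts with 7 short bars between them — a ladder. Adjacent rungs sit at z = 187 and z = 436, so the spacing is 436 − 187 = 249 mm.


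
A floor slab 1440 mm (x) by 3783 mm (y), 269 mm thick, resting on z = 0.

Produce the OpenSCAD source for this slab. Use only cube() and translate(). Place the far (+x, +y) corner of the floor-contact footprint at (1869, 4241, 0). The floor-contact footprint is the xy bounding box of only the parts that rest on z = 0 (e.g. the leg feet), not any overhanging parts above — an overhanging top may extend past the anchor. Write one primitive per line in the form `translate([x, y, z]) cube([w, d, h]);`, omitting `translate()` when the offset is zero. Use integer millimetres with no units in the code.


translate([429, 458, 0]) cube([1440, 3783, 269]);


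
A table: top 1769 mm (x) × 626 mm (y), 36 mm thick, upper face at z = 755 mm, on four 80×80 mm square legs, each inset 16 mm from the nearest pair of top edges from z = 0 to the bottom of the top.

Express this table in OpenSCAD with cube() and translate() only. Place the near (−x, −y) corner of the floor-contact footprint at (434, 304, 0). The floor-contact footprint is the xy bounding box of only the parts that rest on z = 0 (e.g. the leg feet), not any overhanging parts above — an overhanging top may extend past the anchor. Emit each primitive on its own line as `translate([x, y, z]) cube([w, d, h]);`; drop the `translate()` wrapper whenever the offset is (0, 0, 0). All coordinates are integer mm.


translate([418, 288, 719]) cube([1769, 626, 36]);
translate([434, 304, 0]) cube([80, 80, 719]);
translate([2091, 304, 0]) cube([80, 80, 719]);
translate([434, 818, 0]) cube([80, 80, 719]);
translate([2091, 818, 0]) cube([80, 80, 719]);


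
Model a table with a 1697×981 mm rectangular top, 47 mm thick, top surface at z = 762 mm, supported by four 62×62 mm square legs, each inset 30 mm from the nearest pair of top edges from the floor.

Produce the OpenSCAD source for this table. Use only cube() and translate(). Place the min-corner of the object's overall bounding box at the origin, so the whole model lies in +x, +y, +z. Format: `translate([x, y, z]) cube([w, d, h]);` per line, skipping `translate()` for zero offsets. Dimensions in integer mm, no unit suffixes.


translate([0, 0, 715]) cube([1697, 981, 47]);
translate([30, 30, 0]) cube([62, 62, 715]);
translate([1605, 30, 0]) cube([62, 62, 715]);
translate([30, 889, 0]) cube([62, 62, 715]);
translate([1605, 889, 0]) cube([62, 62, 715]);


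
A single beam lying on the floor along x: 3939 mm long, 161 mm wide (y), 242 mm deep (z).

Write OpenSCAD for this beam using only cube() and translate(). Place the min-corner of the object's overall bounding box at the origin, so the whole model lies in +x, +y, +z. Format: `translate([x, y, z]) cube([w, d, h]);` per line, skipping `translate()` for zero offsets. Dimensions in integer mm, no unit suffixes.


cube([3939, 161, 242]);


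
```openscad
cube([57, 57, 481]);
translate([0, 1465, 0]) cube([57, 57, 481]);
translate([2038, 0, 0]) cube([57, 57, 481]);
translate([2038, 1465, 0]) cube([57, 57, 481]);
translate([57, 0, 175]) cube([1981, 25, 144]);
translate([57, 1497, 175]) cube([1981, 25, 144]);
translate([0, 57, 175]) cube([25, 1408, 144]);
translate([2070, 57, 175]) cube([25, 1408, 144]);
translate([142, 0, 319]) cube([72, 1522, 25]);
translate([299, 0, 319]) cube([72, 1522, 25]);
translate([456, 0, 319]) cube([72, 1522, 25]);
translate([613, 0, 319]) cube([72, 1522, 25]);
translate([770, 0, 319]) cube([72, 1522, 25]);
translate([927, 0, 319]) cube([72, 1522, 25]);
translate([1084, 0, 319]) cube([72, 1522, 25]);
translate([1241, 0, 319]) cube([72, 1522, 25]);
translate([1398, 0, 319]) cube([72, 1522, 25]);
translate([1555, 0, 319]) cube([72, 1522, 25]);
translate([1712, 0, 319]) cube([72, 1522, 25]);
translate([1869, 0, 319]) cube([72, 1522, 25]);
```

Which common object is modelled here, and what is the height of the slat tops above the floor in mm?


A bed frame. The slat-top height is 344 mm.

Four posts, four rails, and a row of slats — a bed frame. Slats sit on the rails at z = 175 + 144 = 319; with slat thickness 25, the top is 344 mm.


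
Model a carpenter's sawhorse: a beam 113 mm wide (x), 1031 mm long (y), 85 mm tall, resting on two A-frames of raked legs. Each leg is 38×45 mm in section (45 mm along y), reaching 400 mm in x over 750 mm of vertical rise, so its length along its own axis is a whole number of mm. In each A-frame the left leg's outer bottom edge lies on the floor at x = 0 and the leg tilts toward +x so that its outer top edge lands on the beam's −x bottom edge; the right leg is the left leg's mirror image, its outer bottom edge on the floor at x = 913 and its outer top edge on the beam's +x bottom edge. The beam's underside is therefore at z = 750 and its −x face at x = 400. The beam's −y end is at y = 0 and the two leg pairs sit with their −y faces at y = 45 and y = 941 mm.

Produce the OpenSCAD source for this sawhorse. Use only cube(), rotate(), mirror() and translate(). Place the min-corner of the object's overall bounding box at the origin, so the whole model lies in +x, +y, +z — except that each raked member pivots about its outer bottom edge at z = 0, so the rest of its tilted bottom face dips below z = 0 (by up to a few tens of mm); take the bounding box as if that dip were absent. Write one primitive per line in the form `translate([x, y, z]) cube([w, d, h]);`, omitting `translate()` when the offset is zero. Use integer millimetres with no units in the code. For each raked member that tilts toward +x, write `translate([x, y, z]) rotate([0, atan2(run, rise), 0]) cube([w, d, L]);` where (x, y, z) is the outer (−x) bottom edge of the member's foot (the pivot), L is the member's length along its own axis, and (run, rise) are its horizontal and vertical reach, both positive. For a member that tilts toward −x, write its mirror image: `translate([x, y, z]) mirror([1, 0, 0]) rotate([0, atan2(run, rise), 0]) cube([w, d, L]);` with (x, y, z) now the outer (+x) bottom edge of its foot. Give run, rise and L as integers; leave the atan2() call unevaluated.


// leg length = √(400² + 750²) = 850
// right-leg outer foot x = 2·400 + 113 = 913
// beam min-corner = (400, 0, 750)
translate([400, 0, 750]) cube([113, 1031, 85]);
translate([0, 45, 0]) rotate([0, atan2(400, 750), 0]) cube([38, 45, 850]);
translate([913, 45, 0]) mirror([1, 0, 0]) rotate([0, atan2(400, 750), 0]) cube([38, 45, 850]);
translate([0, 941, 0]) rotate([0, atan2(400, 750), 0]) cube([38, 45, 850]);
translate([913, 941, 0]) mirror([1, 0, 0]) rotate([0, atan2(400, 750), 0]) cube([38, 45, 850]);
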